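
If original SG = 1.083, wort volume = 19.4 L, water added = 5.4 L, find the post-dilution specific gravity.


SG_new = 1 + (SG_old − 1)·V_old/(V_old + V_water)
pts = (1.083 − 1)·1000·19.4/(19.4 + 5.4) = 64.9274
SG_new = 1 + 64.9274/1000

1.0649


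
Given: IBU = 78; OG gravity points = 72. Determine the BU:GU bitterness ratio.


BU:GU = IBU / OG_points
BU:GU = 78 / 72

1.0833


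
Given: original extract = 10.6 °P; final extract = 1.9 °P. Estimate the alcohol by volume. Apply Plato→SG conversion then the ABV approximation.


SG = 259/(259 − P);  ABV = (OG − FG)·131.25
OG = 259/(259 − 10.6) = 1.0427
FG = 259/(259 − 1.9) = 1.0074
ABV = (1.0427 − 1.0074)·131.25

4.6309 % ABV


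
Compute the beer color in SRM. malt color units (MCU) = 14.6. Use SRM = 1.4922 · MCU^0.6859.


SRM = 1.4922 · 14.6^0.6859

9.3855 SRM


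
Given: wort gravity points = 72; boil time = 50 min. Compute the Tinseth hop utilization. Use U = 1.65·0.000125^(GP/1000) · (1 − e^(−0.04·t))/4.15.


bigness = 1.65·0.000125^(72/1000) = 0.8639
boil_factor = (1 − e^(−0.04·50))/4.15 = 0.2084
U = 0.8639 · 0.2084

0.1800


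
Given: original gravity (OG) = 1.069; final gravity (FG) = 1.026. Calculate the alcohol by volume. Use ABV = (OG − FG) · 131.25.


ABV = (1.069 − 1.026) · 131.25

5.6437 % ABV


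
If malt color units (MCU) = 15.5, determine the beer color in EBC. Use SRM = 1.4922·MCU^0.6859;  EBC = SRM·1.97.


SRM = 1.4922·15.5^0.6859 = 9.7786
EBC = 9.7786·1.97

19.2638 EBC


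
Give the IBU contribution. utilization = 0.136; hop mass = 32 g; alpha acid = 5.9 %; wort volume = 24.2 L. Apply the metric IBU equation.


IBU = (α/100)·mass·U·1000 / V
IBU = (5.9/100)·32·0.136·1000 / 24.2

10.6102 IBU


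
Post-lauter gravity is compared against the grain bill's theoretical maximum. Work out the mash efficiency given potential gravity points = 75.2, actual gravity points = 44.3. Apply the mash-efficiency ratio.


efficiency = actual / potential × 100
efficiency = 44.3 / 75.2 × 100

58.9096 %


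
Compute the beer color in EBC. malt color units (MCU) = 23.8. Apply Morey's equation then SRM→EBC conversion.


SRM = 1.4922·MCU^0.6859;  EBC = SRM·1.97
SRM = 1.4922·23.8^0.6859 = 13.1226
EBC = 13.1226·1.97

25.8516 EBC


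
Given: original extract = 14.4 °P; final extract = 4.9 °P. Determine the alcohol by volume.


SG = 259/(259 − P);  ABV = (OG − FG)·131.25
OG = 259/(259 − 14.4) = 1.0589
FG = 259/(259 − 4.9) = 1.0193
ABV = (1.0589 − 1.0193)·131.25

5.1959 % ABV


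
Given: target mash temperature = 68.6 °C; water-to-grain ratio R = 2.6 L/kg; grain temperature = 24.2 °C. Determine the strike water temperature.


T_strike = (0.41/R)·(T_mash − T_grain) + T_mash
T_strike = (0.41/2.6)·(68.6 − 24.2) + 68.6

75.6015 °C


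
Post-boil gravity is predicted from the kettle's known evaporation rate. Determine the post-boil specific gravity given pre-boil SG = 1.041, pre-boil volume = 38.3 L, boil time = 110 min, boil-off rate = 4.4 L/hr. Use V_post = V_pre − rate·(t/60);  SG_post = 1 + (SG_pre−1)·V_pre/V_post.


V_post = 38.3 − 4.4·(110/60) = 30.2333
SG_post = 1 + (1.041 − 1)·38.3/30.2333

1.0519


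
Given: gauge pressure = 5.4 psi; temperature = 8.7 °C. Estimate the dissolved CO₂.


vols = (P + 14.695)·(0.01821 + 0.09011·e^(−0.04·T))
vols = (5.4 + 14.695)·(0.01821 + 0.09011·e^(−0.04·8.7))

1.6445 volumes


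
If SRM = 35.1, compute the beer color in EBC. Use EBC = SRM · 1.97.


EBC = 35.1 · 1.97

69.1470 EBC


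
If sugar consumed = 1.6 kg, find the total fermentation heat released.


Q = m_sugar · 590 kJ/kg
Q = 1.6 · 590

944.0000 kJ


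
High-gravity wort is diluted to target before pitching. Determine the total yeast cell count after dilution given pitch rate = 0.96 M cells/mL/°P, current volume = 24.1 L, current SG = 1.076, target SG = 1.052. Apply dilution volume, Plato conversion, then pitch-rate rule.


V_w = V·((SG_c−1)/(SG_t−1)−1);  °P = 259 − 259/SG_t;  cells = rate·(V+V_w)·°P
V_w = 24.1·((1.076−1)/(1.052−1)−1) = 11.1231
V_final = 24.1 + 11.1231 = 35.2231
°P = 259 − 259/1.052 = 12.8023
cells = 0.96·35.2231·12.8023

432.8983 billion cells


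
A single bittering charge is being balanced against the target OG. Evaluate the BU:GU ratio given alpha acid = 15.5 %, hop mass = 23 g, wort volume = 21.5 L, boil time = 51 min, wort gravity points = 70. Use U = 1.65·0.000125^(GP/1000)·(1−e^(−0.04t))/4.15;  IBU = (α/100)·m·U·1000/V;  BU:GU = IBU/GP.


U = 1.65·0.000125^(70/1000)·(1−e^(−0.04·51))/4.15 = 0.1844
IBU = (15.5/100)·23·0.1844·1000/21.5 = 30.5735
BU:GU = 30.5735/70

0.4368


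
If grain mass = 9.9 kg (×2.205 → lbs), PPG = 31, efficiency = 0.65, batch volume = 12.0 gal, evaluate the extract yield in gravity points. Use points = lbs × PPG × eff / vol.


lbs = 9.9 × 2.205 = 21.8295
points = 21.8295 × 31 × 0.65 / 12.0

36.6554 points


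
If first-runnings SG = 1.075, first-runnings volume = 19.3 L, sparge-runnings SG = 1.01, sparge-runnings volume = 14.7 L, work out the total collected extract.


total = Σ (SG_i − 1)·1000·V_i
first = (1.075 − 1)·1000·19.3 = 1447.5000
sparge = (1.01 − 1)·1000·14.7 = 147.0000
total = 1447.5000 + 147.0000

1594.5000 gravity·L


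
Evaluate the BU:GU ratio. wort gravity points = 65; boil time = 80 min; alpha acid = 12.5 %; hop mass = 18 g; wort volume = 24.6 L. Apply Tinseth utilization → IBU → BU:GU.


U = 1.65·0.000125^(GP/1000)·(1−e^(−0.04t))/4.15;  IBU = (α/100)·m·U·1000/V;  BU:GU = IBU/GP
U = 1.65·0.000125^(65/1000)·(1−e^(−0.04·80))/4.15 = 0.2126
IBU = (12.5/100)·18·0.2126·1000/24.6 = 19.4495
BU:GU = 19.4495/65

0.2992


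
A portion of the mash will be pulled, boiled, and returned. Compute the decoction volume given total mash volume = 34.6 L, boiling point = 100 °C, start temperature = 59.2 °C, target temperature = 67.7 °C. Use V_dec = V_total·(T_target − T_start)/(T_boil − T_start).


V_dec = 34.6·(67.7 − 59.2)/(100 − 59.2)

7.2083 L


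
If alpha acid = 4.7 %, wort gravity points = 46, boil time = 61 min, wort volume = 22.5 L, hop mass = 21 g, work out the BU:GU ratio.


U = 1.65·0.000125^(GP/1000)·(1−e^(−0.04t))/4.15;  IBU = (α/100)·m·U·1000/V;  BU:GU = IBU/GP
U = 1.65·0.000125^(46/1000)·(1−e^(−0.04·61))/4.15 = 0.2400
IBU = (4.7/100)·21·0.2400·1000/22.5 = 10.5299
BU:GU = 10.5299/46

0.2289


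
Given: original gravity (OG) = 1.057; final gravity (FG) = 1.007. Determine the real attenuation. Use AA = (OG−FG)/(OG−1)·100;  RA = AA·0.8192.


AA = (1.057 − 1.007)/(1.057 − 1)·100 = 87.7193
RA = 87.7193·0.8192

71.8596 %


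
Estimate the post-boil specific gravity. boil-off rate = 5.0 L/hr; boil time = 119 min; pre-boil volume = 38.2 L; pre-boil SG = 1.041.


V_post = V_pre − rate·(t/60);  SG_post = 1 + (SG_pre−1)·V_pre/V_post
V_post = 38.2 − 5.0·(119/60) = 28.2833
SG_post = 1 + (1.041 − 1)·38.2/28.2833

1.0554


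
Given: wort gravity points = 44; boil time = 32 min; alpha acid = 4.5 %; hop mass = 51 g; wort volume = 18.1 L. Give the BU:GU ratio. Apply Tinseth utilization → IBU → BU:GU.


U = 1.65·0.000125^(GP/1000)·(1−e^(−0.04t))/4.15;  IBU = (α/100)·m·U·1000/V;  BU:GU = IBU/GP
U = 1.65·0.000125^(44/1000)·(1−e^(−0.04·32))/4.15 = 0.1933
IBU = (4.5/100)·51·0.1933·1000/18.1 = 24.5086
BU:GU = 24.5086/44

0.5570


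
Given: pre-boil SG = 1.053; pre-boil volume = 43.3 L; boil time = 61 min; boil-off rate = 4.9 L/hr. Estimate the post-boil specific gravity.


V_post = V_pre − rate·(t/60);  SG_post = 1 + (SG_pre−1)·V_pre/V_post
V_post = 43.3 − 4.9·(61/60) = 38.3183
SG_post = 1 + (1.053 − 1)·43.3/38.3183

1.0599


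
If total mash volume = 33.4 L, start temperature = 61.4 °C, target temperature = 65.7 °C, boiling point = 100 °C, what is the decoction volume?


V_dec = V_total·(T_target − T_start)/(T_boil − T_start)
V_dec = 33.4·(65.7 − 61.4)/(100 − 61.4)

3.7207 L


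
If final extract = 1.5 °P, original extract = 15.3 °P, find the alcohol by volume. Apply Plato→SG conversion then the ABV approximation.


SG = 259/(259 − P);  ABV = (OG − FG)·131.25
OG = 259/(259 − 15.3) = 1.0628
FG = 259/(259 − 1.5) = 1.0058
ABV = (1.0628 − 1.0058)·131.25

7.4756 % ABV


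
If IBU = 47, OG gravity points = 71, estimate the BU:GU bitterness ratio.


BU:GU = IBU / OG_points
BU:GU = 47 / 71

0.6620


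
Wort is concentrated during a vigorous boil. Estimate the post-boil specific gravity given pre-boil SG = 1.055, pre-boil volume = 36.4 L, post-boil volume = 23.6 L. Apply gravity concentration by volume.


SG_post = 1 + (SG_pre − 1)·V_pre/V_post
pts_pre = (1.055 − 1)·1000 = 55.0000
pts_post = 55.0000·36.4/23.6 = 84.8305
SG_post = 1 + 84.8305/1000

1.0848


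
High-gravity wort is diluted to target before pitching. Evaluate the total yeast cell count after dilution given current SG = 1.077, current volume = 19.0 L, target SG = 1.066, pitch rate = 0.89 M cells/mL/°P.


V_w = V·((SG_c−1)/(SG_t−1)−1);  °P = 259 − 259/SG_t;  cells = rate·(V+V_w)·°P
V_w = 19.0·((1.077−1)/(1.066−1)−1) = 3.1667
V_final = 19.0 + 3.1667 = 22.1667
°P = 259 − 259/1.066 = 16.0356
cells = 0.89·22.1667·16.0356

316.3566 billion cells


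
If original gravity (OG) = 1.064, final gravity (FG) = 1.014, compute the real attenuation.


AA = (OG−FG)/(OG−1)·100;  RA = AA·0.8192
AA = (1.064 − 1.014)/(1.064 − 1)·100 = 78.1250
RA = 78.1250·0.8192

64.0000 %


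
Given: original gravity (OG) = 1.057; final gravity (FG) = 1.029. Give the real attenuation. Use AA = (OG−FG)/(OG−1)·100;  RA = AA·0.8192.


AA = (1.057 − 1.029)/(1.057 − 1)·100 = 49.1228
RA = 49.1228·0.8192

40.2414 %


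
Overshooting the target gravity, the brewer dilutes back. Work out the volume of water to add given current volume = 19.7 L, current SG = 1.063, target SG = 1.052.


V_water = V·((SG_curr − 1)/(SG_target − 1) − 1)
V_water = 19.7·((1.063 − 1)/(1.052 − 1) − 1)

4.1673 L


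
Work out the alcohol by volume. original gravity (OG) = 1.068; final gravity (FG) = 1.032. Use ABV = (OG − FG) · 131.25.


ABV = (1.068 − 1.032) · 131.25

4.7250 % ABV


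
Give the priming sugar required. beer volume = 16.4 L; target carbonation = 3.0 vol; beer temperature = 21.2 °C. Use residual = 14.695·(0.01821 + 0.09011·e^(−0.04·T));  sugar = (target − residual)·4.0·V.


residual = 14.695·(0.01821 + 0.09011·e^(−0.04·21.2)) = 0.8347
sugar = (3.0 − 0.8347)·4.0·16.4

142.0438 g


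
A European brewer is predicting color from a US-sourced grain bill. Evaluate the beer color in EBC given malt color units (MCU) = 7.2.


SRM = 1.4922·MCU^0.6859;  EBC = SRM·1.97
SRM = 1.4922·7.2^0.6859 = 5.7792
EBC = 5.7792·1.97

11.3851 EBC


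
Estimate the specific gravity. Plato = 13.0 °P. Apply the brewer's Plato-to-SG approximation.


SG = 259/(259 − P)
SG = 259/(259 − 13.0)

1.0528


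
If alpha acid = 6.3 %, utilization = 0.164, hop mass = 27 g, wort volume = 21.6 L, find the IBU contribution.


IBU = (α/100)·mass·U·1000 / V
IBU = (6.3/100)·27·0.164·1000 / 21.6

12.9150 IBU


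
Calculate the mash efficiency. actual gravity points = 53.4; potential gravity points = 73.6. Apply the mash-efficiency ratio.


efficiency = actual / potential × 100
efficiency = 53.4 / 73.6 × 100

72.5543 %


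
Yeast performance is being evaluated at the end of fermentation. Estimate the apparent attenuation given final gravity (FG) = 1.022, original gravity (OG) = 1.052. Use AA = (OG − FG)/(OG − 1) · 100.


AA = (1.052 − 1.022)/(1.052 − 1) · 100

57.6923 %


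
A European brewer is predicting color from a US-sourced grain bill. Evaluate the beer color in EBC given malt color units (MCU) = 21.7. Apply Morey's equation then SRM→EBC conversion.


SRM = 1.4922·MCU^0.6859;  EBC = SRM·1.97
SRM = 1.4922·21.7^0.6859 = 12.3170
EBC = 12.3170·1.97

24.2645 EBC


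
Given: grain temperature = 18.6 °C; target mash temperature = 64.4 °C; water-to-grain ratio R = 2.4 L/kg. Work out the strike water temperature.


T_strike = (0.41/R)·(T_mash − T_grain) + T_mash
T_strike = (0.41/2.4)·(64.4 − 18.6) + 64.4

72.2242 °C


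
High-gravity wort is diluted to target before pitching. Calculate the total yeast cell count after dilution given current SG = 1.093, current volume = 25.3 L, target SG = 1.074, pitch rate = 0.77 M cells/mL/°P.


V_w = V·((SG_c−1)/(SG_t−1)−1);  °P = 259 − 259/SG_t;  cells = rate·(V+V_w)·°P
V_w = 25.3·((1.093−1)/(1.074−1)−1) = 6.4959
V_final = 25.3 + 6.4959 = 31.7959
°P = 259 − 259/1.074 = 17.8454
cells = 0.77·31.7959·17.8454

436.9077 billion cells


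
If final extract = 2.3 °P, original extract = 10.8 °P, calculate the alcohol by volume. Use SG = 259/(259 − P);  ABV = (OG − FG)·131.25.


OG = 259/(259 − 10.8) = 1.0435
FG = 259/(259 − 2.3) = 1.0090
ABV = (1.0435 − 1.0090)·131.25

4.5351 % ABV


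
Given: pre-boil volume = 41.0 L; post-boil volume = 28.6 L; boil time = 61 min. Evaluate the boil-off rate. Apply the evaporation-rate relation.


rate = (V_pre − V_post) / (t_min/60)
rate = (41.0 − 28.6) / (61/60)

12.1967 L/hr


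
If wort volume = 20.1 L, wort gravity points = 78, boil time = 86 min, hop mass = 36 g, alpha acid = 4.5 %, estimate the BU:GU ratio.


U = 1.65·0.000125^(GP/1000)·(1−e^(−0.04t))/4.15;  IBU = (α/100)·m·U·1000/V;  BU:GU = IBU/GP
U = 1.65·0.000125^(78/1000)·(1−e^(−0.04·86))/4.15 = 0.1909
IBU = (4.5/100)·36·0.1909·1000/20.1 = 15.3872
BU:GU = 15.3872/78

0.1973


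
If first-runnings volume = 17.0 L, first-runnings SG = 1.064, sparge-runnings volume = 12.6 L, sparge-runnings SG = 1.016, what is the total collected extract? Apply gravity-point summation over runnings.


total = Σ (SG_i − 1)·1000·V_i
first = (1.064 − 1)·1000·17.0 = 1088.0000
sparge = (1.016 − 1)·1000·12.6 = 201.6000
total = 1088.0000 + 201.6000

1289.6000 gravity·L


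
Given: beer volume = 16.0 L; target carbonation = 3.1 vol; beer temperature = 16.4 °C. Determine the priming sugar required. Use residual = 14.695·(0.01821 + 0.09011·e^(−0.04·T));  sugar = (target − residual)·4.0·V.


residual = 14.695·(0.01821 + 0.09011·e^(−0.04·16.4)) = 0.9547
sugar = (3.1 − 0.9547)·4.0·16.0

137.2969 g


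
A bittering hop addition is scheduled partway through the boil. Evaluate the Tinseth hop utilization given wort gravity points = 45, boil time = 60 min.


U = 1.65·0.000125^(GP/1000) · (1 − e^(−0.04·t))/4.15
bigness = 1.65·0.000125^(45/1000) = 1.1011
boil_factor = (1 − e^(−0.04·60))/4.15 = 0.2191
U = 1.1011 · 0.2191

0.2413


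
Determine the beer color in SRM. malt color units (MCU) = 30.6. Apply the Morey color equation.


SRM = 1.4922 · MCU^0.6859
SRM = 1.4922 · 30.6^0.6859

15.5913 SRM


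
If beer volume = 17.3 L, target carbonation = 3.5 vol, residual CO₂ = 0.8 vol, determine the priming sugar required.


sugar = (target − residual)·4.0·V
sugar = (3.5 − 0.8)·4.0·17.3

186.8400 g


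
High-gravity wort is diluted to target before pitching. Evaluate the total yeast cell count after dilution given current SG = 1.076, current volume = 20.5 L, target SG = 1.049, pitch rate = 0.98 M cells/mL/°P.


V_w = V·((SG_c−1)/(SG_t−1)−1);  °P = 259 − 259/SG_t;  cells = rate·(V+V_w)·°P
V_w = 20.5·((1.076−1)/(1.049−1)−1) = 11.2959
V_final = 20.5 + 11.2959 = 31.7959
°P = 259 − 259/1.049 = 12.0982
cells = 0.98·31.7959·12.0982

376.9796 billion cells


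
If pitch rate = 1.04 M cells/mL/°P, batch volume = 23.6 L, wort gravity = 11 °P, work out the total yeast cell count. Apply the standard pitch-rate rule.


cells (billions) = rate · V_L · °P
cells = 1.04 · 23.6 · 11

269.9840 billion cells


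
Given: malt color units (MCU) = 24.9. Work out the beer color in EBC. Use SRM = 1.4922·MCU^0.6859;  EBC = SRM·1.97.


SRM = 1.4922·24.9^0.6859 = 13.5357
EBC = 13.5357·1.97

26.6653 EBC


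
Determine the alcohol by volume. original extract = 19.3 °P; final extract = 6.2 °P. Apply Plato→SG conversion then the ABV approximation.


SG = 259/(259 − P);  ABV = (OG − FG)·131.25
OG = 259/(259 − 19.3) = 1.0805
FG = 259/(259 − 6.2) = 1.0245
ABV = (1.0805 − 1.0245)·131.25

7.3489 % ABV


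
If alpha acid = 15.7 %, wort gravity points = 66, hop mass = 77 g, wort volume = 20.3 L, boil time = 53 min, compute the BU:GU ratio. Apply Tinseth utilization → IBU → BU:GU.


U = 1.65·0.000125^(GP/1000)·(1−e^(−0.04t))/4.15;  IBU = (α/100)·m·U·1000/V;  BU:GU = IBU/GP
U = 1.65·0.000125^(66/1000)·(1−e^(−0.04·53))/4.15 = 0.1933
IBU = (15.7/100)·77·0.1933·1000/20.3 = 115.1313
BU:GU = 115.1313/66

1.7444


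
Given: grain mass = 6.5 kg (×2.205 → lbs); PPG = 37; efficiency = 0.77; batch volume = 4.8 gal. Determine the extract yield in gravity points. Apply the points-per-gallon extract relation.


points = lbs × PPG × eff / vol
lbs = 6.5 × 2.205 = 14.3325
points = 14.3325 × 37 × 0.77 / 4.8

85.0694 points


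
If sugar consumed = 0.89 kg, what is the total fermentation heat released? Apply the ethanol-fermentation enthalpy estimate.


Q = m_sugar · 590 kJ/kg
Q = 0.89 · 590

525.1000 kJ


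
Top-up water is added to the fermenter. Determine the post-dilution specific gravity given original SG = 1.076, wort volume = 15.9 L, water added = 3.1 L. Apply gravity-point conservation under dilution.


SG_new = 1 + (SG_old − 1)·V_old/(V_old + V_water)
pts = (1.076 − 1)·1000·15.9/(15.9 + 3.1) = 63.6000
SG_new = 1 + 63.6000/1000

1.0636


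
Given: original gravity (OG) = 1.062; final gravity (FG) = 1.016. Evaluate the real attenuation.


AA = (OG−FG)/(OG−1)·100;  RA = AA·0.8192
AA = (1.062 − 1.016)/(1.062 − 1)·100 = 74.1935
RA = 74.1935·0.8192

60.7794 %


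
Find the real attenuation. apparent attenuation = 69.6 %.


RA = AA · 0.8192
RA = 69.6 · 0.8192

57.0163 %


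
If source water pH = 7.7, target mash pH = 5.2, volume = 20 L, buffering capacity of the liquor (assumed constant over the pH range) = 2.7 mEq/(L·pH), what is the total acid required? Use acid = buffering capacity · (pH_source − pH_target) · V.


acid = 2.7 · (7.7 − 5.2) · 20

135.0000 mEq


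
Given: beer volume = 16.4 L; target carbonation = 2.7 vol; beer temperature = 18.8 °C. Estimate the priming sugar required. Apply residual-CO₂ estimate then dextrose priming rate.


residual = 14.695·(0.01821 + 0.09011·e^(−0.04·T));  sugar = (target − residual)·4.0·V
residual = 14.695·(0.01821 + 0.09011·e^(−0.04·18.8)) = 0.8918
sugar = (2.7 − 0.8918)·4.0·16.4

118.6154 g


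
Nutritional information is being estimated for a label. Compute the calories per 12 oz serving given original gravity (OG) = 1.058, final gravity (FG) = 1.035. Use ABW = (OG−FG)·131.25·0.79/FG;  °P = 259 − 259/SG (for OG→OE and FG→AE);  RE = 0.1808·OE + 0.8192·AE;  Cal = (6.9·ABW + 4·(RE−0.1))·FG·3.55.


ABW = (1.058 − 1.035)·131.25·0.79/1.035 = 2.3042
OE = 259 − 259/1.058 = 14.1985 °P
AE = 259 − 259/1.035 = 8.7585 °P
RE = 0.1808·14.1985 + 0.8192·8.7585 = 9.7420 °P
Cal = (6.9·2.3042 + 4·(9.7420−0.1))·1.035·3.55

200.1246 kcal


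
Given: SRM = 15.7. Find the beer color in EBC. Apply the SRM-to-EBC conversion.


EBC = SRM · 1.97
EBC = 15.7 · 1.97

30.9290 EBC


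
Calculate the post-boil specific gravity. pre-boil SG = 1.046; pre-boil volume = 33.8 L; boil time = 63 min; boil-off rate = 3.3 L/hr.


V_post = V_pre − rate·(t/60);  SG_post = 1 + (SG_pre−1)·V_pre/V_post
V_post = 33.8 − 3.3·(63/60) = 30.3350
SG_post = 1 + (1.046 − 1)·33.8/30.3350

1.0513


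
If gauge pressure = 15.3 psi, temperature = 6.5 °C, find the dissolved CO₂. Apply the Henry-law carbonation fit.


vols = (P + 14.695)·(0.01821 + 0.09011·e^(−0.04·T))
vols = (15.3 + 14.695)·(0.01821 + 0.09011·e^(−0.04·6.5))

2.6302 volumes


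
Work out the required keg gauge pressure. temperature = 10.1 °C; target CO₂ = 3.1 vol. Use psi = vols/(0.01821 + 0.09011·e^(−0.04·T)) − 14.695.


psi = 3.1/(0.01821 + 0.09011·e^(−0.04·10.1)) − 14.695

24.8602 psi


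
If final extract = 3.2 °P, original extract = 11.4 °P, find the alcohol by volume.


SG = 259/(259 − P);  ABV = (OG − FG)·131.25
OG = 259/(259 − 11.4) = 1.0460
FG = 259/(259 − 3.2) = 1.0125
ABV = (1.0460 − 1.0125)·131.25

4.4011 % ABV


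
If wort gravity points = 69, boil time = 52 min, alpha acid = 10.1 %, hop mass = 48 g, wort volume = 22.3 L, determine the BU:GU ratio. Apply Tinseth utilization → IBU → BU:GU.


U = 1.65·0.000125^(GP/1000)·(1−e^(−0.04t))/4.15;  IBU = (α/100)·m·U·1000/V;  BU:GU = IBU/GP
U = 1.65·0.000125^(69/1000)·(1−e^(−0.04·52))/4.15 = 0.1871
IBU = (10.1/100)·48·0.1871·1000/22.3 = 40.6839
BU:GU = 40.6839/69

0.5896


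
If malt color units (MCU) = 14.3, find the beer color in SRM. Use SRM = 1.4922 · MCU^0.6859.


SRM = 1.4922 · 14.3^0.6859

9.2528 SRM


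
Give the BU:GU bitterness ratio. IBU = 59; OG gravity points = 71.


BU:GU = IBU / OG_points
BU:GU = 59 / 71

0.8310


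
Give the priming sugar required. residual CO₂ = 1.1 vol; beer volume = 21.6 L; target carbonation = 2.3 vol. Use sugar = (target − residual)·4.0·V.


sugar = (2.3 − 1.1)·4.0·21.6

103.6800 g


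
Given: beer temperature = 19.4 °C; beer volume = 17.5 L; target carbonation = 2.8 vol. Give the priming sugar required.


residual = 14.695·(0.01821 + 0.09011·e^(−0.04·T));  sugar = (target − residual)·4.0·V
residual = 14.695·(0.01821 + 0.09011·e^(−0.04·19.4)) = 0.8770
sugar = (2.8 − 0.8770)·4.0·17.5

134.6076 g


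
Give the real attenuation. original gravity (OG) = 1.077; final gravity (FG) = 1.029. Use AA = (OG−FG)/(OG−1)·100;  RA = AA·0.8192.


AA = (1.077 − 1.029)/(1.077 − 1)·100 = 62.3377
RA = 62.3377·0.8192

51.0670 %


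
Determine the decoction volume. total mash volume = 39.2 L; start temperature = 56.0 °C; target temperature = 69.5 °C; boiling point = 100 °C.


V_dec = V_total·(T_target − T_start)/(T_boil − T_start)
V_dec = 39.2·(69.5 − 56.0)/(100 − 56.0)

12.0273 L


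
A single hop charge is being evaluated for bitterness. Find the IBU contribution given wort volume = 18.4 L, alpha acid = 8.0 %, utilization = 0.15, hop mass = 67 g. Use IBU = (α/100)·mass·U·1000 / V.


IBU = (8.0/100)·67·0.15·1000 / 18.4

43.6957 IBU


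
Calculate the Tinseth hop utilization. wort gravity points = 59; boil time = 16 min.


U = 1.65·0.000125^(GP/1000) · (1 − e^(−0.04·t))/4.15
bigness = 1.65·0.000125^(59/1000) = 0.9710
boil_factor = (1 − e^(−0.04·16))/4.15 = 0.1139
U = 0.9710 · 0.1139

0.1106


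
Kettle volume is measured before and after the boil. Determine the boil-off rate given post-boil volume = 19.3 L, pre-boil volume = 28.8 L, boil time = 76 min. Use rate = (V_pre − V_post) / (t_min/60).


rate = (28.8 − 19.3) / (76/60)

7.5000 L/hr


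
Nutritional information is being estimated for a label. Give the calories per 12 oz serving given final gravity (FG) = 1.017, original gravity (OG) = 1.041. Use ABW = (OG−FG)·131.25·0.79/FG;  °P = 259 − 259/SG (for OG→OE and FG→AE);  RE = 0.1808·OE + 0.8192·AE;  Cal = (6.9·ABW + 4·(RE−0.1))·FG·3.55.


ABW = (1.041 − 1.017)·131.25·0.79/1.017 = 2.4469
OE = 259 − 259/1.041 = 10.2008 °P
AE = 259 − 259/1.017 = 4.3294 °P
RE = 0.1808·10.2008 + 0.8192·4.3294 = 5.3909 °P
Cal = (6.9·2.4469 + 4·(5.3909−0.1))·1.017·3.55

137.3644 kcal


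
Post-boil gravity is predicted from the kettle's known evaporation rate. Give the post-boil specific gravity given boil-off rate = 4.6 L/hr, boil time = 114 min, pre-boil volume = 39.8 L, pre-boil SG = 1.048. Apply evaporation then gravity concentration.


V_post = V_pre − rate·(t/60);  SG_post = 1 + (SG_pre−1)·V_pre/V_post
V_post = 39.8 − 4.6·(114/60) = 31.0600
SG_post = 1 + (1.048 − 1)·39.8/31.0600

1.0615


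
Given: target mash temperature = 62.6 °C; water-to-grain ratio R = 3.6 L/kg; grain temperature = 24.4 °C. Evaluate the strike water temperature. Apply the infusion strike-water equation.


T_strike = (0.41/R)·(T_mash − T_grain) + T_mash
T_strike = (0.41/3.6)·(62.6 − 24.4) + 62.6

66.9506 °C


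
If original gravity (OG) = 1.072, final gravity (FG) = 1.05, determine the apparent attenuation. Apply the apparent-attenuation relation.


AA = (OG − FG)/(OG − 1) · 100
AA = (1.072 − 1.05)/(1.072 − 1) · 100

30.5556 %


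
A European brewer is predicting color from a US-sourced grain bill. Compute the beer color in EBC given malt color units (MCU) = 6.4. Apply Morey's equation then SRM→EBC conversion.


SRM = 1.4922·MCU^0.6859;  EBC = SRM·1.97
SRM = 1.4922·6.4^0.6859 = 5.3307
EBC = 5.3307·1.97

10.5015 EBC


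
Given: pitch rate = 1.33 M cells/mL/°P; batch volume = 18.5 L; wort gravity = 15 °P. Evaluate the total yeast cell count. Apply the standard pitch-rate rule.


cells (billions) = rate · V_L · °P
cells = 1.33 · 18.5 · 15

369.0750 billion cells


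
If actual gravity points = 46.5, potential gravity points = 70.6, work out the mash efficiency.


efficiency = actual / potential × 100
efficiency = 46.5 / 70.6 × 100

65.8640 %


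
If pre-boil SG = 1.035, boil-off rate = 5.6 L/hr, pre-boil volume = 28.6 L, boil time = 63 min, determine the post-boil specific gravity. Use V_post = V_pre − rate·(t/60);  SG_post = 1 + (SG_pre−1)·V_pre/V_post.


V_post = 28.6 − 5.6·(63/60) = 22.7200
SG_post = 1 + (1.035 − 1)·28.6/22.7200

1.0441


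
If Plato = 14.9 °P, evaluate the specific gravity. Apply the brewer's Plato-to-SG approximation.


SG = 259/(259 − P)
SG = 259/(259 − 14.9)

1.0610


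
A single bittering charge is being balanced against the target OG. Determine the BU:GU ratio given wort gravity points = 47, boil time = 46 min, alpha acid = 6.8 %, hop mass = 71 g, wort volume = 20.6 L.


U = 1.65·0.000125^(GP/1000)·(1−e^(−0.04t))/4.15;  IBU = (α/100)·m·U·1000/V;  BU:GU = IBU/GP
U = 1.65·0.000125^(47/1000)·(1−e^(−0.04·46))/4.15 = 0.2192
IBU = (6.8/100)·71·0.2192·1000/20.6 = 51.3784
BU:GU = 51.3784/47

1.0932


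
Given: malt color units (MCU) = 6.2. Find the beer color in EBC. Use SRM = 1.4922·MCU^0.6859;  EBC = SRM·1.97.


SRM = 1.4922·6.2^0.6859 = 5.2159
EBC = 5.2159·1.97

10.2753 EBC


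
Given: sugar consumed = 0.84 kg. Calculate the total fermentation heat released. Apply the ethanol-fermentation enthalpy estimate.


Q = m_sugar · 590 kJ/kg
Q = 0.84 · 590

495.6000 kJ


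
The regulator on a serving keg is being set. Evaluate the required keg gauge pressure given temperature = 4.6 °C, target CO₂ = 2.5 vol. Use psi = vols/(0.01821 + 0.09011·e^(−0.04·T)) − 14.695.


psi = 2.5/(0.01821 + 0.09011·e^(−0.04·4.6)) − 14.695

12.1360 psi


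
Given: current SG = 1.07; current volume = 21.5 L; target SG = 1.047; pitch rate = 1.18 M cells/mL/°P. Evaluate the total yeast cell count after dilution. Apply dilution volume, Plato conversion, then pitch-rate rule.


V_w = V·((SG_c−1)/(SG_t−1)−1);  °P = 259 − 259/SG_t;  cells = rate·(V+V_w)·°P
V_w = 21.5·((1.07−1)/(1.047−1)−1) = 10.5213
V_final = 21.5 + 10.5213 = 32.0213
°P = 259 − 259/1.047 = 11.6266
cells = 1.18·32.0213·11.6266

439.3105 billion cells


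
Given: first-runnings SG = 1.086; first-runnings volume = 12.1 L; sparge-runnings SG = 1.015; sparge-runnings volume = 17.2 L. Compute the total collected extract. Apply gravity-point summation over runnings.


total = Σ (SG_i − 1)·1000·V_i
first = (1.086 − 1)·1000·12.1 = 1040.6000
sparge = (1.015 − 1)·1000·17.2 = 258.0000
total = 1040.6000 + 258.0000

1298.6000 gravity·L


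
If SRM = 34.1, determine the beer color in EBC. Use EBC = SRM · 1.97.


EBC = 34.1 · 1.97

67.1770 EBC


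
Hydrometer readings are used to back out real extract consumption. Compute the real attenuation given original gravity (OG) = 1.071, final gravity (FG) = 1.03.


AA = (OG−FG)/(OG−1)·100;  RA = AA·0.8192
AA = (1.071 − 1.03)/(1.071 − 1)·100 = 57.7465
RA = 57.7465·0.8192

47.3059 %


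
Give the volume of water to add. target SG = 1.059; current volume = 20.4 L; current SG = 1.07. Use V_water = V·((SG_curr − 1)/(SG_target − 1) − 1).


V_water = 20.4·((1.07 − 1)/(1.059 − 1) − 1)

3.8034 L


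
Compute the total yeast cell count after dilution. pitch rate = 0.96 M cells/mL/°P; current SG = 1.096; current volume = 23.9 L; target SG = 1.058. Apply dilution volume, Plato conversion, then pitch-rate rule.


V_w = V·((SG_c−1)/(SG_t−1)−1);  °P = 259 − 259/SG_t;  cells = rate·(V+V_w)·°P
V_w = 23.9·((1.096−1)/(1.058−1)−1) = 15.6586
V_final = 23.9 + 15.6586 = 39.5586
°P = 259 − 259/1.058 = 14.1985
cells = 0.96·39.5586·14.1985

539.2057 billion cells


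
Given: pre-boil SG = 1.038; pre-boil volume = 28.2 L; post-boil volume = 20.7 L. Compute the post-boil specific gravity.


SG_post = 1 + (SG_pre − 1)·V_pre/V_post
pts_pre = (1.038 − 1)·1000 = 38.0000
pts_post = 38.0000·28.2/20.7 = 51.7681
SG_post = 1 + 51.7681/1000

1.0518


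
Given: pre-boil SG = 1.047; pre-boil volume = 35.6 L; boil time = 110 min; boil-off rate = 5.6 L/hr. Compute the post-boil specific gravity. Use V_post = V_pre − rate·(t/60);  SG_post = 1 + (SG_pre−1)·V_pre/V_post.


V_post = 35.6 − 5.6·(110/60) = 25.3333
SG_post = 1 + (1.047 − 1)·35.6/25.3333

1.0660


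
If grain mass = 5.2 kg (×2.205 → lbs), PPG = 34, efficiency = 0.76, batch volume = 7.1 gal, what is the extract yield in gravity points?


points = lbs × PPG × eff / vol
lbs = 5.2 × 2.205 = 11.4660
points = 11.4660 × 34 × 0.76 / 7.1

41.7298 points


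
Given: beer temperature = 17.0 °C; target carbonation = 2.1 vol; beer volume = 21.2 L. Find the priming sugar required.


residual = 14.695·(0.01821 + 0.09011·e^(−0.04·T));  sugar = (target − residual)·4.0·V
residual = 14.695·(0.01821 + 0.09011·e^(−0.04·17.0)) = 0.9384
sugar = (2.1 − 0.9384)·4.0·21.2

98.5002 g


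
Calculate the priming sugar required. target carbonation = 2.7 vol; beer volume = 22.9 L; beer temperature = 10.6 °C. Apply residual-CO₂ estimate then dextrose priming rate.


residual = 14.695·(0.01821 + 0.09011·e^(−0.04·T));  sugar = (target − residual)·4.0·V
residual = 14.695·(0.01821 + 0.09011·e^(−0.04·10.6)) = 1.1342
sugar = (2.7 − 1.1342)·4.0·22.9

143.4308 g


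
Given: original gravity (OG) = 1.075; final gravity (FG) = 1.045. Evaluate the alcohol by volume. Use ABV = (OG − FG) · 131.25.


ABV = (1.075 − 1.045) · 131.25

3.9375 % ABV


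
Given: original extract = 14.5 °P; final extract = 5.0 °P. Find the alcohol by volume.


SG = 259/(259 − P);  ABV = (OG − FG)·131.25
OG = 259/(259 − 14.5) = 1.0593
FG = 259/(259 − 5.0) = 1.0197
ABV = (1.0593 − 1.0197)·131.25

5.2001 % ABV


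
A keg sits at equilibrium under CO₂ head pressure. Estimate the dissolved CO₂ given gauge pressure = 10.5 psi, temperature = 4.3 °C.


vols = (P + 14.695)·(0.01821 + 0.09011·e^(−0.04·T))
vols = (10.5 + 14.695)·(0.01821 + 0.09011·e^(−0.04·4.3))

2.3704 volumes


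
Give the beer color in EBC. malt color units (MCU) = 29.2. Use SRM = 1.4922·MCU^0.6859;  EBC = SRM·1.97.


SRM = 1.4922·29.2^0.6859 = 15.0985
EBC = 15.0985·1.97

29.7440 EBC


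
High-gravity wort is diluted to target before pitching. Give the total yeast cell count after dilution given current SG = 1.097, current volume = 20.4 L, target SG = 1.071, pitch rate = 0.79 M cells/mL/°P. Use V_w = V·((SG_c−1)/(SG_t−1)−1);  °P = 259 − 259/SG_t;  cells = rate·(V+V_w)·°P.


V_w = 20.4·((1.097−1)/(1.071−1)−1) = 7.4704
V_final = 20.4 + 7.4704 = 27.8704
°P = 259 − 259/1.071 = 17.1699
cells = 0.79·27.8704·17.1699

378.0413 billion cells


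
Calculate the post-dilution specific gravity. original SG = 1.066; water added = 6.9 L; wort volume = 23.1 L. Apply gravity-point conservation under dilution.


SG_new = 1 + (SG_old − 1)·V_old/(V_old + V_water)
pts = (1.066 − 1)·1000·23.1/(23.1 + 6.9) = 50.8200
SG_new = 1 + 50.8200/1000

1.0508


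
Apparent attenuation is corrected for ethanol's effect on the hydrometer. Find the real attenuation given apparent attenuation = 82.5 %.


RA = AA · 0.8192
RA = 82.5 · 0.8192

67.5840 %


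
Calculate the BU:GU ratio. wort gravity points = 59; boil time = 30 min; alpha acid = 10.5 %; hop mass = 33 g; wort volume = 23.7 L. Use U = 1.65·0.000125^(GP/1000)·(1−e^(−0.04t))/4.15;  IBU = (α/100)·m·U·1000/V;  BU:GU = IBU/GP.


U = 1.65·0.000125^(59/1000)·(1−e^(−0.04·30))/4.15 = 0.1635
IBU = (10.5/100)·33·0.1635·1000/23.7 = 23.9037
BU:GU = 23.9037/59

0.4051


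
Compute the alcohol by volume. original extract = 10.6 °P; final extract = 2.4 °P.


SG = 259/(259 − P);  ABV = (OG − FG)·131.25
OG = 259/(259 − 10.6) = 1.0427
FG = 259/(259 − 2.4) = 1.0094
ABV = (1.0427 − 1.0094)·131.25

4.3733 % ABV


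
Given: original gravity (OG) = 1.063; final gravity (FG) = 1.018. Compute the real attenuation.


AA = (OG−FG)/(OG−1)·100;  RA = AA·0.8192
AA = (1.063 − 1.018)/(1.063 − 1)·100 = 71.4286
RA = 71.4286·0.8192

58.5143 %


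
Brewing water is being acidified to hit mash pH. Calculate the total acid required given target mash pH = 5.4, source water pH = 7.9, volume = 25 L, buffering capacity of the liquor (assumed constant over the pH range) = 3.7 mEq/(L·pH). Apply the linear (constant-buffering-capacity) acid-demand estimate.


acid = buffering capacity · (pH_source − pH_target) · V
acid = 3.7 · (7.9 − 5.4) · 25

231.2500 mEq


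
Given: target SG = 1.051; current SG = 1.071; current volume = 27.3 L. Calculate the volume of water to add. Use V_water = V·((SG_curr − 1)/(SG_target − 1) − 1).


V_water = 27.3·((1.071 − 1)/(1.051 − 1) − 1)

10.7059 L


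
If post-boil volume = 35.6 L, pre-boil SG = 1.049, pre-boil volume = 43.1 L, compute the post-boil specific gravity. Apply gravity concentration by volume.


SG_post = 1 + (SG_pre − 1)·V_pre/V_post
pts_pre = (1.049 − 1)·1000 = 49.0000
pts_post = 49.0000·43.1/35.6 = 59.3230
SG_post = 1 + 59.3230/1000

1.0593


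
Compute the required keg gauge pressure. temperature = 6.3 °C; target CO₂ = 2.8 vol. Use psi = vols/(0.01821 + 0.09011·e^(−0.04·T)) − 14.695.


psi = 2.8/(0.01821 + 0.09011·e^(−0.04·6.3)) − 14.695

17.0339 psi


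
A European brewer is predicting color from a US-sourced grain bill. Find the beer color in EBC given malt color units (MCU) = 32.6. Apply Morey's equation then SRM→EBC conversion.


SRM = 1.4922·MCU^0.6859;  EBC = SRM·1.97
SRM = 1.4922·32.6^0.6859 = 16.2833
EBC = 16.2833·1.97

32.0781 EBC


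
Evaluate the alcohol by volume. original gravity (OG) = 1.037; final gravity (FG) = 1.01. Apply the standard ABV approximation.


ABV = (OG − FG) · 131.25
ABV = (1.037 − 1.01) · 131.25

3.5437 % ABV


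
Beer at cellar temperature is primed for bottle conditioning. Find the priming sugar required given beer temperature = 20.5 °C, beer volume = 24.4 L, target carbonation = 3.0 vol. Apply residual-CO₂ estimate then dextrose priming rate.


residual = 14.695·(0.01821 + 0.09011·e^(−0.04·T));  sugar = (target − residual)·4.0·V
residual = 14.695·(0.01821 + 0.09011·e^(−0.04·20.5)) = 0.8508
sugar = (3.0 − 0.8508)·4.0·24.4

209.7618 g


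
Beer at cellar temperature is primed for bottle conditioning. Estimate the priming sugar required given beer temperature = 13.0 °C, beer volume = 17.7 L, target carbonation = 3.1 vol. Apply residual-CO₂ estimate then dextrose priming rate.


residual = 14.695·(0.01821 + 0.09011·e^(−0.04·T));  sugar = (target − residual)·4.0·V
residual = 14.695·(0.01821 + 0.09011·e^(−0.04·13.0)) = 1.0548
sugar = (3.1 − 1.0548)·4.0·17.7

144.7973 g


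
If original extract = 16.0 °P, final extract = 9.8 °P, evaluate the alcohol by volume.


SG = 259/(259 − P);  ABV = (OG − FG)·131.25
OG = 259/(259 − 16.0) = 1.0658
FG = 259/(259 − 9.8) = 1.0393
ABV = (1.0658 − 1.0393)·131.25

3.4805 % ABV


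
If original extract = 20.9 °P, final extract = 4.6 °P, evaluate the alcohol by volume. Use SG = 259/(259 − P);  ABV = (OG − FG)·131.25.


OG = 259/(259 − 20.9) = 1.0878
FG = 259/(259 − 4.6) = 1.0181
ABV = (1.0878 − 1.0181)·131.25

9.1477 % ABV


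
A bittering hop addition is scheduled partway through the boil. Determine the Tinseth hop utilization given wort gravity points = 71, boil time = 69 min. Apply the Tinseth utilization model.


U = 1.65·0.000125^(GP/1000) · (1 − e^(−0.04·t))/4.15
bigness = 1.65·0.000125^(71/1000) = 0.8717
boil_factor = (1 − e^(−0.04·69))/4.15 = 0.2257
U = 0.8717 · 0.2257

0.1968


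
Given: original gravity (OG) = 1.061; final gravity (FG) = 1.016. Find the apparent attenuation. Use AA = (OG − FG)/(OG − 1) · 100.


AA = (1.061 − 1.016)/(1.061 − 1) · 100

73.7705 %


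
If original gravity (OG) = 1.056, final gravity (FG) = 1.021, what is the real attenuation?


AA = (OG−FG)/(OG−1)·100;  RA = AA·0.8192
AA = (1.056 − 1.021)/(1.056 − 1)·100 = 62.5000
RA = 62.5000·0.8192

51.2000 %


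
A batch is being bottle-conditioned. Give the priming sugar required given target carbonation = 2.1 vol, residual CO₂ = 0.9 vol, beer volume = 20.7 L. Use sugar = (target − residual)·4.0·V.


sugar = (2.1 − 0.9)·4.0·20.7

99.3600 g


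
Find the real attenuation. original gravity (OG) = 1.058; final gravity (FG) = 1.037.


AA = (OG−FG)/(OG−1)·100;  RA = AA·0.8192
AA = (1.058 − 1.037)/(1.058 − 1)·100 = 36.2069
RA = 36.2069·0.8192

29.6607 %


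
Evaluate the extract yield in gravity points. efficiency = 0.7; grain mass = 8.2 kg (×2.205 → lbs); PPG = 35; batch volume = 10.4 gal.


points = lbs × PPG × eff / vol
lbs = 8.2 × 2.205 = 18.0810
points = 18.0810 × 35 × 0.7 / 10.4

42.5947 points


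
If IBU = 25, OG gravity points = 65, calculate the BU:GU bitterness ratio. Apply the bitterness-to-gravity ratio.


BU:GU = IBU / OG_points
BU:GU = 25 / 65

0.3846


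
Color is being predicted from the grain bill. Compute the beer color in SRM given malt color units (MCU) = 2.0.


SRM = 1.4922 · MCU^0.6859
SRM = 1.4922 · 2.0^0.6859

2.4005 SRM


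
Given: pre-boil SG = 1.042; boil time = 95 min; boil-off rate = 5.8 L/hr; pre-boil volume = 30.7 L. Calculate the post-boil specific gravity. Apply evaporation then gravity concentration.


V_post = V_pre − rate·(t/60);  SG_post = 1 + (SG_pre−1)·V_pre/V_post
V_post = 30.7 − 5.8·(95/60) = 21.5167
SG_post = 1 + (1.042 − 1)·30.7/21.5167

1.0599


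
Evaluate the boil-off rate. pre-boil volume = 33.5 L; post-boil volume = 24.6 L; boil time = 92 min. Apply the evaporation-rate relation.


rate = (V_pre − V_post) / (t_min/60)
rate = (33.5 − 24.6) / (92/60)

5.8043 L/hr


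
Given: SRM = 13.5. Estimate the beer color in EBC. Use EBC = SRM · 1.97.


EBC = 13.5 · 1.97

26.5950 EBC


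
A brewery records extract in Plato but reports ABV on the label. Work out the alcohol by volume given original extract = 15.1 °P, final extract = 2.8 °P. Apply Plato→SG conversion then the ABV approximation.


SG = 259/(259 − P);  ABV = (OG − FG)·131.25
OG = 259/(259 − 15.1) = 1.0619
FG = 259/(259 − 2.8) = 1.0109
ABV = (1.0619 − 1.0109)·131.25

6.6913 % ABV
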